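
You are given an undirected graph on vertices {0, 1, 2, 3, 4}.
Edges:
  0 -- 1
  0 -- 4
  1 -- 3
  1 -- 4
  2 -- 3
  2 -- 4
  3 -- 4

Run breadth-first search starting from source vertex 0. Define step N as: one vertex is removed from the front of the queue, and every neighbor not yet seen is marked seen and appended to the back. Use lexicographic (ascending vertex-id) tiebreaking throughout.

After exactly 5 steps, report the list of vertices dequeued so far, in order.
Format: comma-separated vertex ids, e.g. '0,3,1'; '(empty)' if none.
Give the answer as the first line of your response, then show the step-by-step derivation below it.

0,1,4,3,2

step 1: dequeue 0; queue=[1,4]; order=0
step 2: dequeue 1; queue=[4,3]; order=0,1
step 3: dequeue 4; queue=[3,2]; order=0,1,4
step 4: dequeue 3; queue=[2]; order=0,1,4,3
step 5: dequeue 2; queue=[(empty)]; order=0,1,4,3,2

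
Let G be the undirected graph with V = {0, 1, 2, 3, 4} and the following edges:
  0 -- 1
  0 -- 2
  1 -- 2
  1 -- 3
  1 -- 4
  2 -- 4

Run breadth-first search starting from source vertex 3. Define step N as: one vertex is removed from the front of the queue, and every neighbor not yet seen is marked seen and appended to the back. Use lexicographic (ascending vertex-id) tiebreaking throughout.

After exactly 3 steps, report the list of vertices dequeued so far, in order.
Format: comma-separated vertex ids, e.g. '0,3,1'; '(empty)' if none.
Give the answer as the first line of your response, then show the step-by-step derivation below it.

3,1,0

step 1: dequeue 3; queue=[1]; order=3
step 2: dequeue 1; queue=[0,2,4]; order=3,1
step 3: dequeue 0; queue=[2,4]; order=3,1,0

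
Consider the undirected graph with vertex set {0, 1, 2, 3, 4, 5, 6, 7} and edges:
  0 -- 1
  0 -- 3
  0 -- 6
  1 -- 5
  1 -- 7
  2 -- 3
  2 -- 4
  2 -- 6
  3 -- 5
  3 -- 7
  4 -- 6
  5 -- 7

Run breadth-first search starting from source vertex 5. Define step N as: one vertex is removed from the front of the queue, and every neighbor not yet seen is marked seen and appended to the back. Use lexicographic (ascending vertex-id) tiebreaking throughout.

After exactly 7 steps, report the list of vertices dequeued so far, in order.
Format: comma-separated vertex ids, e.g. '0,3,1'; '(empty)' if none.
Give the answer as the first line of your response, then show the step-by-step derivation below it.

5,1,3,7,0,2,6

step 1: dequeue 5; queue=[1,3,7]; order=5
step 2: dequeue 1; queue=[3,7,0]; order=5,1
step 3: dequeue 3; queue=[7,0,2]; order=5,1,3
step 4: dequeue 7; queue=[0,2]; order=5,1,3,7
step 5: dequeue 0; queue=[2,6]; order=5,1,3,7,0
step 6: dequeue 2; queue=[6,4]; order=5,1,3,7,0,2
step 7: dequeue 6; queue=[4]; order=5,1,3,7,0,2,6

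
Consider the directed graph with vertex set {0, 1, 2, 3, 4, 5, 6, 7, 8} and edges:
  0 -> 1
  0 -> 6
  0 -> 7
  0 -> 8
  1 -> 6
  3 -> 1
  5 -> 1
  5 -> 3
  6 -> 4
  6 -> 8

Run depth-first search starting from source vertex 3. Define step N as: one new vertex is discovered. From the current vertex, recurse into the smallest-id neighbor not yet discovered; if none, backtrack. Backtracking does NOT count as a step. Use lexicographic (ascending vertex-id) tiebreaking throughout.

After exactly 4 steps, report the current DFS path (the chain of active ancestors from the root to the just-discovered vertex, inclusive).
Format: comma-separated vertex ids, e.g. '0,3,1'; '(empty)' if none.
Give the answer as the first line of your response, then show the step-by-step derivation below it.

3,1,6,4

step 1: discover 3; path=3; order=3
step 2: discover 1; path=3>1; order=3,1
step 3: discover 6; path=3>1>6; order=3,1,6
step 4: discover 4; path=3>1>6>4; order=3,1,6,4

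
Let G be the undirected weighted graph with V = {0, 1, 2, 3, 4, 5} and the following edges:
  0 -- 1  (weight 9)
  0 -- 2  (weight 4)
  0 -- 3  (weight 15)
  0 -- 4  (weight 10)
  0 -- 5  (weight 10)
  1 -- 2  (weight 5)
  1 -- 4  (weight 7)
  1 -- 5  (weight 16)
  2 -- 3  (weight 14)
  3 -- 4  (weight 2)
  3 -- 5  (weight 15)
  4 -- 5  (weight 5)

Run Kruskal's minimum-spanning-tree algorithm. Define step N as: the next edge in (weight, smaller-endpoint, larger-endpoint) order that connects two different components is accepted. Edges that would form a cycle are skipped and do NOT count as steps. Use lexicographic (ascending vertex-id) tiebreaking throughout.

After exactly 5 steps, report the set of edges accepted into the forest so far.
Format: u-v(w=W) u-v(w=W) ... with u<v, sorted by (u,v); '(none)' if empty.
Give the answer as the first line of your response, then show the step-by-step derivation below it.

0-2(w=4) 1-2(w=5) 1-4(w=7) 3-4(w=2) 4-5(w=5)

step 1: add edge 3-4 (w=2); MST = {3-4(w=2)}
step 2: add edge 0-2 (w=4); MST = {0-2(w=4) 3-4(w=2)}
step 3: add edge 1-2 (w=5); MST = {0-2(w=4) 1-2(w=5) 3-4(w=2)}
step 4: add edge 4-5 (w=5); MST = {0-2(w=4) 1-2(w=5) 3-4(w=2) 4-5(w=5)}
step 5: add edge 1-4 (w=7); MST = {0-2(w=4) 1-2(w=5) 1-4(w=7) 3-4(w=2) 4-5(w=5)}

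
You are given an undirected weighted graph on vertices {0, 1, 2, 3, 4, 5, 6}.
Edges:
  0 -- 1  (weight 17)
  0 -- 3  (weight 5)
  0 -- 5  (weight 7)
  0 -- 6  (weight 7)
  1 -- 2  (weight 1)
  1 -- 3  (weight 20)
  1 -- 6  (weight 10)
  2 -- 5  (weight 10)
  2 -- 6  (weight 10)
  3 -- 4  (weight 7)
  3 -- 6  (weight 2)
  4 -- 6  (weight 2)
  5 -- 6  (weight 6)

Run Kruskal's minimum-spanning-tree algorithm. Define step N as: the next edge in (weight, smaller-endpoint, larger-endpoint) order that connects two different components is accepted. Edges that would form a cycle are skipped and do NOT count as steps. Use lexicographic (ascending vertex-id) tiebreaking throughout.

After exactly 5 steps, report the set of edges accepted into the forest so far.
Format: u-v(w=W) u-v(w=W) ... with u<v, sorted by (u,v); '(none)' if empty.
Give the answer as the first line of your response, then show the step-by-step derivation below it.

0-3(w=5) 1-2(w=1) 3-6(w=2) 4-6(w=2) 5-6(w=6)

step 1: add edge 1-2 (w=1); MST = {1-2(w=1)}
step 2: add edge 3-6 (w=2); MST = {1-2(w=1) 3-6(w=2)}
step 3: add edge 4-6 (w=2); MST = {1-2(w=1) 3-6(w=2) 4-6(w=2)}
step 4: add edge 0-3 (w=5); MST = {0-3(w=5) 1-2(w=1) 3-6(w=2) 4-6(w=2)}
step 5: add edge 5-6 (w=6); MST = {0-3(w=5) 1-2(w=1) 3-6(w=2) 4-6(w=2) 5-6(w=6)}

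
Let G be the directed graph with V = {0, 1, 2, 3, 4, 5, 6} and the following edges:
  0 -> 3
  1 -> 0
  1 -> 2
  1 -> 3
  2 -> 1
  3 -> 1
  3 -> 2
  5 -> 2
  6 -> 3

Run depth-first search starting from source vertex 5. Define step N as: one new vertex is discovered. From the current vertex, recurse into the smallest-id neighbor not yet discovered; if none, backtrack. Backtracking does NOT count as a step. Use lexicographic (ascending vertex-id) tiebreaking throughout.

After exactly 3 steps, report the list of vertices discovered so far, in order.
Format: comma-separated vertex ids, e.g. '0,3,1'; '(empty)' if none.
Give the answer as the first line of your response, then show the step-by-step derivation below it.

5,2,1

step 1: discover 5; path=5; order=5
step 2: discover 2; path=5>2; order=5,2
step 3: discover 1; path=5>2>1; order=5,2,1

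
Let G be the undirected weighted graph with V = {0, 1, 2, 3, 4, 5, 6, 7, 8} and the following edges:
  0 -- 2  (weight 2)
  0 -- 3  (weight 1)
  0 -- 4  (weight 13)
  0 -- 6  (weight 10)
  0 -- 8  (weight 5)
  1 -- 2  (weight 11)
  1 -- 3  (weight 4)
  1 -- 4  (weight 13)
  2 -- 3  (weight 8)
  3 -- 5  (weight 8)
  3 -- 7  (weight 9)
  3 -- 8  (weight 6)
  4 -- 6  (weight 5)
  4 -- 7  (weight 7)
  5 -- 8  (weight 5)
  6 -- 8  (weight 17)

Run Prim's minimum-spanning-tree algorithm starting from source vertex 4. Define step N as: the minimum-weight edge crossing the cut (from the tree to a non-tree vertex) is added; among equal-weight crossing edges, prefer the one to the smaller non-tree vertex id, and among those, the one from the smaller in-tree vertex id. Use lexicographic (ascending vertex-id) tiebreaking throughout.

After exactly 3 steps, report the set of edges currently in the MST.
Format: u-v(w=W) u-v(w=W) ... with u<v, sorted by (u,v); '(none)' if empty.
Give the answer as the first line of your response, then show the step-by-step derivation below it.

3-7(w=9) 4-6(w=5) 4-7(w=7)

step 1: add edge 4-6 (w=5); MST = {4-6(w=5)}
step 2: add edge 4-7 (w=7); MST = {4-6(w=5) 4-7(w=7)}
step 3: add edge 3-7 (w=9); MST = {3-7(w=9) 4-6(w=5) 4-7(w=7)}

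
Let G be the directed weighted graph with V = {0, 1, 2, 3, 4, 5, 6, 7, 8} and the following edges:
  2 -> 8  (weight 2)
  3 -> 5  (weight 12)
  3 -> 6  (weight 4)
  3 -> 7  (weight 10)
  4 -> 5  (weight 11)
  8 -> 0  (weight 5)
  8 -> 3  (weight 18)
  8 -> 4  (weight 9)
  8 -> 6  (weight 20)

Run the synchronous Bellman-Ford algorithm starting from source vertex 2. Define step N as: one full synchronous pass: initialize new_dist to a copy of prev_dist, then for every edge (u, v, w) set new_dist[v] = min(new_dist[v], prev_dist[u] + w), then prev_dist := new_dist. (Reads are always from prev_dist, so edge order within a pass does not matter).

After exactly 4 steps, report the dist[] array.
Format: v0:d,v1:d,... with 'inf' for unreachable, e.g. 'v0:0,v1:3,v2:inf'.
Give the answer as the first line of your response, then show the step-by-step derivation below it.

v0:7,v1:inf,v2:0,v3:20,v4:11,v5:22,v6:22,v7:30,v8:2

step 1: dist = v0:inf,v1:inf,v2:0,v3:inf,v4:inf,v5:inf,v6:inf,v7:inf,v8:2
step 2: dist = v0:7,v1:inf,v2:0,v3:20,v4:11,v5:inf,v6:22,v7:inf,v8:2
step 3: dist = v0:7,v1:inf,v2:0,v3:20,v4:11,v5:22,v6:22,v7:30,v8:2
step 4: dist = v0:7,v1:inf,v2:0,v3:20,v4:11,v5:22,v6:22,v7:30,v8:2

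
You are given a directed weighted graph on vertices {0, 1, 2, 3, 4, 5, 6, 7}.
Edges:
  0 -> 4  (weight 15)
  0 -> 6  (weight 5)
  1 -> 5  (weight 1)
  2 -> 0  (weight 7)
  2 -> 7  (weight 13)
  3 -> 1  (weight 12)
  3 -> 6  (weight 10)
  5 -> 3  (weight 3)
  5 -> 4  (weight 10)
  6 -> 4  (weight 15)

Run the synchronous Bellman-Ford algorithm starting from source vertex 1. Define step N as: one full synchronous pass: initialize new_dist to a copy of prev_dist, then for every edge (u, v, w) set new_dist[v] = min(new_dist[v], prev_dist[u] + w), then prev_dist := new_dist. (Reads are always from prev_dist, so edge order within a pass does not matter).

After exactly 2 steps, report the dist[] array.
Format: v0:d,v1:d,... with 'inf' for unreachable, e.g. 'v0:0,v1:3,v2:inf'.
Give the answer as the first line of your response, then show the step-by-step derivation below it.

v0:inf,v1:0,v2:inf,v3:4,v4:11,v5:1,v6:inf,v7:inf

step 1: dist = v0:inf,v1:0,v2:inf,v3:inf,v4:inf,v5:1,v6:inf,v7:inf
step 2: dist = v0:inf,v1:0,v2:inf,v3:4,v4:11,v5:1,v6:inf,v7:inf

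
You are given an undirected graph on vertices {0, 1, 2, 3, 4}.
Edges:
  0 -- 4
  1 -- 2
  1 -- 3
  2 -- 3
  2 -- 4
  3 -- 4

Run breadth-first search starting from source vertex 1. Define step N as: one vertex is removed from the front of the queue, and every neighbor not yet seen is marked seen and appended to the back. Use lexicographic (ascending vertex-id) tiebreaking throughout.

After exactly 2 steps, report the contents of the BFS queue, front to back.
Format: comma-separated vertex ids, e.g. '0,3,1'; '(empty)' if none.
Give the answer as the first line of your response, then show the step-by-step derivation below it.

3,4

step 1: dequeue 1; queue=[2,3]; order=1
step 2: dequeue 2; queue=[3,4]; order=1,2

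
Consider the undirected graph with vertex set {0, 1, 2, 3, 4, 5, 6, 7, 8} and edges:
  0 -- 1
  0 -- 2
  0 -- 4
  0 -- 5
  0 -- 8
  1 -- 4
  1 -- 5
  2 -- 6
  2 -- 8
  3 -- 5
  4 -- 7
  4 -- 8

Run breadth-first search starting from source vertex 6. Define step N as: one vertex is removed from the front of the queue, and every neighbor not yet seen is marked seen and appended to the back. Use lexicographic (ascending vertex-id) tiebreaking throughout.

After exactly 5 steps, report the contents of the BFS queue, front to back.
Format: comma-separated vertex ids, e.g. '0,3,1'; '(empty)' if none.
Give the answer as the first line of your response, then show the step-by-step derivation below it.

4,5

step 1: dequeue 6; queue=[2]; order=6
step 2: dequeue 2; queue=[0,8]; order=6,2
step 3: dequeue 0; queue=[8,1,4,5]; order=6,2,0
step 4: dequeue 8; queue=[1,4,5]; order=6,2,0,8
step 5: dequeue 1; queue=[4,5]; order=6,2,0,8,1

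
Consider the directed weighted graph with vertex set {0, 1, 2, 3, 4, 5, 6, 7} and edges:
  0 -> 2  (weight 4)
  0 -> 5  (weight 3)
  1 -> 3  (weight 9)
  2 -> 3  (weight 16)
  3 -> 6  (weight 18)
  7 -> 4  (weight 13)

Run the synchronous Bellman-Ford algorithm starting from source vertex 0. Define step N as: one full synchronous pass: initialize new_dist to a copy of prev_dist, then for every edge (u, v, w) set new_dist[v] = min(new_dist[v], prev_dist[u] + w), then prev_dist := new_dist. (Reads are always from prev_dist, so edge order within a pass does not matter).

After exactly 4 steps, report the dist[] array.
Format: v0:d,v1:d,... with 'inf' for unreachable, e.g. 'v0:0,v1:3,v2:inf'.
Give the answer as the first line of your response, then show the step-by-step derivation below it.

v0:0,v1:inf,v2:4,v3:20,v4:inf,v5:3,v6:38,v7:inf

step 1: dist = v0:0,v1:inf,v2:4,v3:inf,v4:inf,v5:3,v6:inf,v7:inf
step 2: dist = v0:0,v1:inf,v2:4,v3:20,v4:inf,v5:3,v6:inf,v7:inf
step 3: dist = v0:0,v1:inf,v2:4,v3:20,v4:inf,v5:3,v6:38,v7:inf
step 4: dist = v0:0,v1:inf,v2:4,v3:20,v4:inf,v5:3,v6:38,v7:inf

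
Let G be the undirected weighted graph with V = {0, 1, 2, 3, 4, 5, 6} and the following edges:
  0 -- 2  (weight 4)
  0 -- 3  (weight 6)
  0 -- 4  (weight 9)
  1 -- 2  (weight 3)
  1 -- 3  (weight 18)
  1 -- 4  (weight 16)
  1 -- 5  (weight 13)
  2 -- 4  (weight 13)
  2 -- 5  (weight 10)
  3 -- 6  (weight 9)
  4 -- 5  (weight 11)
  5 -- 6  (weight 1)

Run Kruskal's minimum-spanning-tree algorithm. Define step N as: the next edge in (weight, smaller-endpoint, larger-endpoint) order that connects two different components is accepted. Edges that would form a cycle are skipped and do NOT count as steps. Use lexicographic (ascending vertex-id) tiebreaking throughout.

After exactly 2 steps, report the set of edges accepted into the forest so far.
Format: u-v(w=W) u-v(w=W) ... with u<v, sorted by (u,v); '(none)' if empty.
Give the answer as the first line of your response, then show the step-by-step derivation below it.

1-2(w=3) 5-6(w=1)

step 1: add edge 5-6 (w=1); MST = {5-6(w=1)}
step 2: add edge 1-2 (w=3); MST = {1-2(w=3) 5-6(w=1)}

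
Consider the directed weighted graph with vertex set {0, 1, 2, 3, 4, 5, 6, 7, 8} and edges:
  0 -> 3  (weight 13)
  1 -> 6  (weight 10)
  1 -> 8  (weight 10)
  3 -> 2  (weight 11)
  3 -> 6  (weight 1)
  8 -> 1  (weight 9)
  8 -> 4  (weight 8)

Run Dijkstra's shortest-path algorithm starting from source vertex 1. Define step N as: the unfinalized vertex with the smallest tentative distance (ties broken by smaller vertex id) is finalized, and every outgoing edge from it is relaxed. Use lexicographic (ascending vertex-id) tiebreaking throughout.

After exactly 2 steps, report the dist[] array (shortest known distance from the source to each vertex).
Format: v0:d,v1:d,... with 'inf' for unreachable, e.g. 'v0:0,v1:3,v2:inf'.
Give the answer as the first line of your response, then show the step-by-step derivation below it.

v0:inf,v1:0,v2:inf,v3:inf,v4:inf,v5:inf,v6:10,v7:inf,v8:10

step 1: dist = v0:inf,v1:0,v2:inf,v3:inf,v4:inf,v5:inf,v6:10,v7:inf,v8:10
step 2: dist = v0:inf,v1:0,v2:inf,v3:inf,v4:inf,v5:inf,v6:10,v7:inf,v8:10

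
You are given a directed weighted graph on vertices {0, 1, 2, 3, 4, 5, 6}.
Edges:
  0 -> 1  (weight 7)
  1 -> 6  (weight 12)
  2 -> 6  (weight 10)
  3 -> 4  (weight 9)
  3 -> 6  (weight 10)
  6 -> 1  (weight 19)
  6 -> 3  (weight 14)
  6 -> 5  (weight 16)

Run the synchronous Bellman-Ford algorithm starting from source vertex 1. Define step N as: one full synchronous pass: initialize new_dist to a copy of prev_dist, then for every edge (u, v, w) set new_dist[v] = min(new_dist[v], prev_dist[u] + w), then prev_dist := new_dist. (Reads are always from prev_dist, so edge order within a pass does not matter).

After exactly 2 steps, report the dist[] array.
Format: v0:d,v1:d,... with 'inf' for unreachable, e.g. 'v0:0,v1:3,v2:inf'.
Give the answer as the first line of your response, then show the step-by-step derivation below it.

v0:inf,v1:0,v2:inf,v3:26,v4:inf,v5:28,v6:12

step 1: dist = v0:inf,v1:0,v2:inf,v3:inf,v4:inf,v5:inf,v6:12
step 2: dist = v0:inf,v1:0,v2:inf,v3:26,v4:inf,v5:28,v6:12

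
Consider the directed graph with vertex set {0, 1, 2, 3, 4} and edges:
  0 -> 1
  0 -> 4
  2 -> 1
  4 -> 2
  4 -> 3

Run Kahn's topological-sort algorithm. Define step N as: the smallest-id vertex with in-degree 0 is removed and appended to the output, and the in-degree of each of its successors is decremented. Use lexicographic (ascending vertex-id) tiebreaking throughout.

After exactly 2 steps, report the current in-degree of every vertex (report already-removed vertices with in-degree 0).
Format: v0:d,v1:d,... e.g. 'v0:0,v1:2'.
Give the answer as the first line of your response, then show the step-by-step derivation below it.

v0:0,v1:1,v2:0,v3:0,v4:0

step 1: output 0; order=[0]; indeg=(0,1,1,1,0)
step 2: output 4; order=[0,4]; indeg=(0,1,0,0,0)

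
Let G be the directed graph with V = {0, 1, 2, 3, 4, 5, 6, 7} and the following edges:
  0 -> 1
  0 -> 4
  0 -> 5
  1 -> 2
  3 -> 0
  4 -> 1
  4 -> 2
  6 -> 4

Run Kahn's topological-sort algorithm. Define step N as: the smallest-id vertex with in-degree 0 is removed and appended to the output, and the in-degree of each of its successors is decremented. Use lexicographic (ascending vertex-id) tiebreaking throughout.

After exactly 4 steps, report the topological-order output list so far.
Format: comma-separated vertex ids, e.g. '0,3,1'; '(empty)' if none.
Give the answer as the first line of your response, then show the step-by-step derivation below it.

3,0,5,6

step 1: output 3; order=[3]; indeg=(0,2,2,0,2,1,0,0)
step 2: output 0; order=[3,0]; indeg=(0,1,2,0,1,0,0,0)
step 3: output 5; order=[3,0,5]; indeg=(0,1,2,0,1,0,0,0)
step 4: output 6; order=[3,0,5,6]; indeg=(0,1,2,0,0,0,0,0)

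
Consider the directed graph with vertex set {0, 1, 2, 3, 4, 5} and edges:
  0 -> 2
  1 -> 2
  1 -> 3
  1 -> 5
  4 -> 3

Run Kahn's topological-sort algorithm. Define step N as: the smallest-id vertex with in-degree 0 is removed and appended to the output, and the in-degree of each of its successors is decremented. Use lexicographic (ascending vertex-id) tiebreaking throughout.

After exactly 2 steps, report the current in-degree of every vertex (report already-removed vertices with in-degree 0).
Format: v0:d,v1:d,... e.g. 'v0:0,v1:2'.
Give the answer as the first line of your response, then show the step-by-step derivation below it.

v0:0,v1:0,v2:0,v3:1,v4:0,v5:0

step 1: output 0; order=[0]; indeg=(0,0,1,2,0,1)
step 2: output 1; order=[0,1]; indeg=(0,0,0,1,0,0)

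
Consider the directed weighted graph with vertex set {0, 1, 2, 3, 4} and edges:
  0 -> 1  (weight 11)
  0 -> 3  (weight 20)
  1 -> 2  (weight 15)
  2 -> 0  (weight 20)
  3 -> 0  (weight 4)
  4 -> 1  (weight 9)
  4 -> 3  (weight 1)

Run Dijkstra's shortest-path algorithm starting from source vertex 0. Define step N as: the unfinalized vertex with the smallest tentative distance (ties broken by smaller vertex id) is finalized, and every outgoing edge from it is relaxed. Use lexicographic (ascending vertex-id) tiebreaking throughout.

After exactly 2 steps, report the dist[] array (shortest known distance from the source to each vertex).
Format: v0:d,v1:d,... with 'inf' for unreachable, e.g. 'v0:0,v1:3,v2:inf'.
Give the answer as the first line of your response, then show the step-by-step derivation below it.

v0:0,v1:11,v2:26,v3:20,v4:inf

step 1: dist = v0:0,v1:11,v2:inf,v3:20,v4:inf
step 2: dist = v0:0,v1:11,v2:26,v3:20,v4:inf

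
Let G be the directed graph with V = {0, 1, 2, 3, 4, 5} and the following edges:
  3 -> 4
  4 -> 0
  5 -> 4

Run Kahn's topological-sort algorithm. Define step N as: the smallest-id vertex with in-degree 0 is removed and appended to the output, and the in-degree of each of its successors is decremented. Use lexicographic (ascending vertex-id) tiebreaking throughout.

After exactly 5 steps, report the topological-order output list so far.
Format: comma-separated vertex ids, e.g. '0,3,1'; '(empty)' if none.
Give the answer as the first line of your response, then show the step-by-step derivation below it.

1,2,3,5,4

step 1: output 1; order=[1]; indeg=(1,0,0,0,2,0)
step 2: output 2; order=[1,2]; indeg=(1,0,0,0,2,0)
step 3: output 3; order=[1,2,3]; indeg=(1,0,0,0,1,0)
step 4: output 5; order=[1,2,3,5]; indeg=(1,0,0,0,0,0)
step 5: output 4; order=[1,2,3,5,4]; indeg=(0,0,0,0,0,0)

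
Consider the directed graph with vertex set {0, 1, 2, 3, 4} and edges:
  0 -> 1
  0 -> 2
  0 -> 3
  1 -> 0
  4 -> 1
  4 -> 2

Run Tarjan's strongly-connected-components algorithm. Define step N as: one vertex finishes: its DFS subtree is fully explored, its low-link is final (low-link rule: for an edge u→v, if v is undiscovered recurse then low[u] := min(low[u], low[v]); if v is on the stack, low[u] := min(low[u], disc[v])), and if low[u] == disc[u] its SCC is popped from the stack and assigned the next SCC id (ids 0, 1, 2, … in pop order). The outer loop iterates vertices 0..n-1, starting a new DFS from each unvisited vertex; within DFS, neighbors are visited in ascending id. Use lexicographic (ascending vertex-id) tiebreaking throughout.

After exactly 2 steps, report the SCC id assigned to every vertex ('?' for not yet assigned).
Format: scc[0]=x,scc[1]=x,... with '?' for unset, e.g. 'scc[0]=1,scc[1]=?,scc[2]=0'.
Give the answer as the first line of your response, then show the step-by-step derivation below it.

scc[0]=?,scc[1]=?,scc[2]=0,scc[3]=?,scc[4]=?

step 1: low=(low[0]=0,low[1]=0,low[2]=?,low[3]=?,low[4]=?); scc=(scc[0]=?,scc[1]=?,scc[2]=?,scc[3]=?,scc[4]=?)
step 2: low=(low[0]=0,low[1]=0,low[2]=2,low[3]=?,low[4]=?); scc=(scc[0]=?,scc[1]=?,scc[2]=0,scc[3]=?,scc[4]=?)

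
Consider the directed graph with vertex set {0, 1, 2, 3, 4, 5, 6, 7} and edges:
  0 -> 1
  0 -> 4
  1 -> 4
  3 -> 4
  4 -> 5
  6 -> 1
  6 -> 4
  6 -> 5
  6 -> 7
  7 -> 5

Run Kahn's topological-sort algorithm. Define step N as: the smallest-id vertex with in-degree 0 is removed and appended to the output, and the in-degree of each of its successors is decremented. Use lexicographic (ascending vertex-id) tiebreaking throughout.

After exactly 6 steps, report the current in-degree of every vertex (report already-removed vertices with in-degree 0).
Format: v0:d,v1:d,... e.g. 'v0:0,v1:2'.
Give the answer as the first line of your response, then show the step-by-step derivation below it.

v0:0,v1:0,v2:0,v3:0,v4:0,v5:1,v6:0,v7:0

step 1: output 0; order=[0]; indeg=(0,1,0,0,3,3,0,1)
step 2: output 2; order=[0,2]; indeg=(0,1,0,0,3,3,0,1)
step 3: output 3; order=[0,2,3]; indeg=(0,1,0,0,2,3,0,1)
step 4: output 6; order=[0,2,3,6]; indeg=(0,0,0,0,1,2,0,0)
step 5: output 1; order=[0,2,3,6,1]; indeg=(0,0,0,0,0,2,0,0)
step 6: output 4; order=[0,2,3,6,1,4]; indeg=(0,0,0,0,0,1,0,0)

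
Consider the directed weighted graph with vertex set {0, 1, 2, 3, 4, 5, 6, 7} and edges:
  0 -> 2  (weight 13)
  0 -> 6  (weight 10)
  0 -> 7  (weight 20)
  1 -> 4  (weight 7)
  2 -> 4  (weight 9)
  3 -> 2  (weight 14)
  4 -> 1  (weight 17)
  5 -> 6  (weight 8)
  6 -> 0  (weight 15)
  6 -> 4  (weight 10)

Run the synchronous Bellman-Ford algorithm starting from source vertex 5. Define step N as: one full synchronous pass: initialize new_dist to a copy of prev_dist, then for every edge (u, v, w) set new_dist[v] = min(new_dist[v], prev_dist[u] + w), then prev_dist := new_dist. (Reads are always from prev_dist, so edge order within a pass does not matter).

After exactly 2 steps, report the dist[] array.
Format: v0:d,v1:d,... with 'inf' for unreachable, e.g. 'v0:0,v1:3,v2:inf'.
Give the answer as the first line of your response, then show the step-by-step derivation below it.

v0:23,v1:inf,v2:inf,v3:inf,v4:18,v5:0,v6:8,v7:inf

step 1: dist = v0:inf,v1:inf,v2:inf,v3:inf,v4:inf,v5:0,v6:8,v7:inf
step 2: dist = v0:23,v1:inf,v2:inf,v3:inf,v4:18,v5:0,v6:8,v7:inf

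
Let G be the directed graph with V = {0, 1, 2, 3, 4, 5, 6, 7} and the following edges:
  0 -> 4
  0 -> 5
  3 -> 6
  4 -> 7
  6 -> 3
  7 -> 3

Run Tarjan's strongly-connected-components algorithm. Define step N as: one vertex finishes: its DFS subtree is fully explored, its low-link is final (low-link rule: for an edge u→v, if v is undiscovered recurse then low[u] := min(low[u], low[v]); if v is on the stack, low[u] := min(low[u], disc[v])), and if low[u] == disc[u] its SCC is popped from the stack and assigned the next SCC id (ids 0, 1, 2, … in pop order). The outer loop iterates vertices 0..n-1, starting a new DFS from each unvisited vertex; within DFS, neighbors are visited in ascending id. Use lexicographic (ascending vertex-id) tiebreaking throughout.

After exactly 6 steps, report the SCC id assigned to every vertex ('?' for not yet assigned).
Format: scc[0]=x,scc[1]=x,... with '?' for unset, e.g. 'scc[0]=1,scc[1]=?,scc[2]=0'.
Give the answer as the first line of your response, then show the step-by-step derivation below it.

scc[0]=4,scc[1]=?,scc[2]=?,scc[3]=0,scc[4]=2,scc[5]=3,scc[6]=0,scc[7]=1

step 1: low=(low[0]=0,low[1]=?,low[2]=?,low[3]=3,low[4]=1,low[5]=?,low[6]=3,low[7]=2); scc=(scc[0]=?,scc[1]=?,scc[2]=?,scc[3]=?,scc[4]=?,scc[5]=?,scc[6]=?,scc[7]=?)
step 2: low=(low[0]=0,low[1]=?,low[2]=?,low[3]=3,low[4]=1,low[5]=?,low[6]=3,low[7]=2); scc=(scc[0]=?,scc[1]=?,scc[2]=?,scc[3]=0,scc[4]=?,scc[5]=?,scc[6]=0,scc[7]=?)
step 3: low=(low[0]=0,low[1]=?,low[2]=?,low[3]=3,low[4]=1,low[5]=?,low[6]=3,low[7]=2); scc=(scc[0]=?,scc[1]=?,scc[2]=?,scc[3]=0,scc[4]=?,scc[5]=?,scc[6]=0,scc[7]=1)
step 4: low=(low[0]=0,low[1]=?,low[2]=?,low[3]=3,low[4]=1,low[5]=?,low[6]=3,low[7]=2); scc=(scc[0]=?,scc[1]=?,scc[2]=?,scc[3]=0,scc[4]=2,scc[5]=?,scc[6]=0,scc[7]=1)
step 5: low=(low[0]=0,low[1]=?,low[2]=?,low[3]=3,low[4]=1,low[5]=5,low[6]=3,low[7]=2); scc=(scc[0]=?,scc[1]=?,scc[2]=?,scc[3]=0,scc[4]=2,scc[5]=3,scc[6]=0,scc[7]=1)
step 6: low=(low[0]=0,low[1]=?,low[2]=?,low[3]=3,low[4]=1,low[5]=5,low[6]=3,low[7]=2); scc=(scc[0]=4,scc[1]=?,scc[2]=?,scc[3]=0,scc[4]=2,scc[5]=3,scc[6]=0,scc[7]=1)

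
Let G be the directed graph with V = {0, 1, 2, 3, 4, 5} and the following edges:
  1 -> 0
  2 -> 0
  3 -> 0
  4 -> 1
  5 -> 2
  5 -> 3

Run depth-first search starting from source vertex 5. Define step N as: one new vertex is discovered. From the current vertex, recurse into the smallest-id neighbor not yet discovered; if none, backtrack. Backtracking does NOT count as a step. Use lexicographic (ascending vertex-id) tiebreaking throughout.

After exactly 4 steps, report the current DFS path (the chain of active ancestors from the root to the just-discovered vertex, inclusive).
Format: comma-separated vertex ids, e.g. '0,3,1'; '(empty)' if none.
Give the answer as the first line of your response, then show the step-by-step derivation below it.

5,3

step 1: discover 5; path=5; order=5
step 2: discover 2; path=5>2; order=5,2
step 3: discover 0; path=5>2>0; order=5,2,0
step 4: discover 3; path=5>3; order=5,2,0,3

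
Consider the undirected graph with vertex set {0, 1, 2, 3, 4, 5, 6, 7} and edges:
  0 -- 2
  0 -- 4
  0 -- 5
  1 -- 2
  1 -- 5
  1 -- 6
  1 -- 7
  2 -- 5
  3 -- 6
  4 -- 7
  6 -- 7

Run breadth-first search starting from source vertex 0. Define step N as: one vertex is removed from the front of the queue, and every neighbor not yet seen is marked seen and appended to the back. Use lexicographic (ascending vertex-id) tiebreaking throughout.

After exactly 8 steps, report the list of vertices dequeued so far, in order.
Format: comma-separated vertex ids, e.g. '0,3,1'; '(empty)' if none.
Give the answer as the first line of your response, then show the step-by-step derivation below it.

0,2,4,5,1,7,6,3

step 1: dequeue 0; queue=[2,4,5]; order=0
step 2: dequeue 2; queue=[4,5,1]; order=0,2
step 3: dequeue 4; queue=[5,1,7]; order=0,2,4
step 4: dequeue 5; queue=[1,7]; order=0,2,4,5
step 5: dequeue 1; queue=[7,6]; order=0,2,4,5,1
step 6: dequeue 7; queue=[6]; order=0,2,4,5,1,7
step 7: dequeue 6; queue=[3]; order=0,2,4,5,1,7,6
step 8: dequeue 3; queue=[(empty)]; order=0,2,4,5,1,7,6,3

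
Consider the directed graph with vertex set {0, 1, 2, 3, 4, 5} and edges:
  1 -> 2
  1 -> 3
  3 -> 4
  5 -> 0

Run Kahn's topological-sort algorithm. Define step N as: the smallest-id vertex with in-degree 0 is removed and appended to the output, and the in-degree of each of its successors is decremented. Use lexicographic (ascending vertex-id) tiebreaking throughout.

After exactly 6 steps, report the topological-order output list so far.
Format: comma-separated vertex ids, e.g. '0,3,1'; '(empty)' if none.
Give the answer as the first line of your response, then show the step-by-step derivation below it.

1,2,3,4,5,0

step 1: output 1; order=[1]; indeg=(1,0,0,0,1,0)
step 2: output 2; order=[1,2]; indeg=(1,0,0,0,1,0)
step 3: output 3; order=[1,2,3]; indeg=(1,0,0,0,0,0)
step 4: output 4; order=[1,2,3,4]; indeg=(1,0,0,0,0,0)
step 5: output 5; order=[1,2,3,4,5]; indeg=(0,0,0,0,0,0)
step 6: output 0; order=[1,2,3,4,5,0]; indeg=(0,0,0,0,0,0)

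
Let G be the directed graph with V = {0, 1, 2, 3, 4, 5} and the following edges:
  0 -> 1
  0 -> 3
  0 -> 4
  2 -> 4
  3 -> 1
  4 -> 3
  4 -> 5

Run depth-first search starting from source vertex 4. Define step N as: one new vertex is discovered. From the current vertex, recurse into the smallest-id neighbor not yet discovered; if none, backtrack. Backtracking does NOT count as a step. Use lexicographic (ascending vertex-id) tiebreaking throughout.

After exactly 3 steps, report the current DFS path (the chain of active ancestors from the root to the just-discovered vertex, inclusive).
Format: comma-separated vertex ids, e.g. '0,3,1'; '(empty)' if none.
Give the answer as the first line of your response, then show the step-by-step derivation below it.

4,3,1

step 1: discover 4; path=4; order=4
step 2: discover 3; path=4>3; order=4,3
step 3: discover 1; path=4>3>1; order=4,3,1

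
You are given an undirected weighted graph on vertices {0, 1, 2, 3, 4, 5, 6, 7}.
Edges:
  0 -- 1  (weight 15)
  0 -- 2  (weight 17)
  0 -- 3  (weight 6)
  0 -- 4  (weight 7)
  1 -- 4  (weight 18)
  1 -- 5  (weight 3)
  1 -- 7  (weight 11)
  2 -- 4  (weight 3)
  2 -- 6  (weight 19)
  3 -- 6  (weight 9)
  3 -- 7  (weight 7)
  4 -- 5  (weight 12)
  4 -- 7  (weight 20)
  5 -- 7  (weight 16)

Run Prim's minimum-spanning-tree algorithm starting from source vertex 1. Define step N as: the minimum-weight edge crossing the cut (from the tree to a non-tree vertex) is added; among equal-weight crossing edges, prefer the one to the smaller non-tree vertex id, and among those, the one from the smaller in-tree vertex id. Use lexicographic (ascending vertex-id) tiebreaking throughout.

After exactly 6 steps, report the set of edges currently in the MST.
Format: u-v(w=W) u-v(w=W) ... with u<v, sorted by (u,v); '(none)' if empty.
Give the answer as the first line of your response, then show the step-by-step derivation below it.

0-3(w=6) 0-4(w=7) 1-5(w=3) 1-7(w=11) 2-4(w=3) 3-7(w=7)

step 1: add edge 1-5 (w=3); MST = {1-5(w=3)}
step 2: add edge 1-7 (w=11); MST = {1-5(w=3) 1-7(w=11)}
step 3: add edge 3-7 (w=7); MST = {1-5(w=3) 1-7(w=11) 3-7(w=7)}
step 4: add edge 0-3 (w=6); MST = {0-3(w=6) 1-5(w=3) 1-7(w=11) 3-7(w=7)}
step 5: add edge 0-4 (w=7); MST = {0-3(w=6) 0-4(w=7) 1-5(w=3) 1-7(w=11) 3-7(w=7)}
step 6: add edge 2-4 (w=3); MST = {0-3(w=6) 0-4(w=7) 1-5(w=3) 1-7(w=11) 2-4(w=3) 3-7(w=7)}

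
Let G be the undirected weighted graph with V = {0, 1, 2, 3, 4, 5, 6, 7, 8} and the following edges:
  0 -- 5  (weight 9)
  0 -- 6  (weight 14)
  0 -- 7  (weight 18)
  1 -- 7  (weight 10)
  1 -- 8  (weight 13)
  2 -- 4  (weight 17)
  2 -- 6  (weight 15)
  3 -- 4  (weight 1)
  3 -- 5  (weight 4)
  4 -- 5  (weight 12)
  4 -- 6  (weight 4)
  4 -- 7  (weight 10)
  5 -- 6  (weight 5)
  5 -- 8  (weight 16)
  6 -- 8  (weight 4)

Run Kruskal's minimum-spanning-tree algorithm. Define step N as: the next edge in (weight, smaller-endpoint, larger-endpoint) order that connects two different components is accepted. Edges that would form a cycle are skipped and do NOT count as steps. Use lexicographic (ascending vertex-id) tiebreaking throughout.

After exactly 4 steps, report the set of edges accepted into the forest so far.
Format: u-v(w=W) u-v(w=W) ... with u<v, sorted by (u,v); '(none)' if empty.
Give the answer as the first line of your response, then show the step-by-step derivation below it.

3-4(w=1) 3-5(w=4) 4-6(w=4) 6-8(w=4)

step 1: add edge 3-4 (w=1); MST = {3-4(w=1)}
step 2: add edge 3-5 (w=4); MST = {3-4(w=1) 3-5(w=4)}
step 3: add edge 4-6 (w=4); MST = {3-4(w=1) 3-5(w=4) 4-6(w=4)}
step 4: add edge 6-8 (w=4); MST = {3-4(w=1) 3-5(w=4) 4-6(w=4) 6-8(w=4)}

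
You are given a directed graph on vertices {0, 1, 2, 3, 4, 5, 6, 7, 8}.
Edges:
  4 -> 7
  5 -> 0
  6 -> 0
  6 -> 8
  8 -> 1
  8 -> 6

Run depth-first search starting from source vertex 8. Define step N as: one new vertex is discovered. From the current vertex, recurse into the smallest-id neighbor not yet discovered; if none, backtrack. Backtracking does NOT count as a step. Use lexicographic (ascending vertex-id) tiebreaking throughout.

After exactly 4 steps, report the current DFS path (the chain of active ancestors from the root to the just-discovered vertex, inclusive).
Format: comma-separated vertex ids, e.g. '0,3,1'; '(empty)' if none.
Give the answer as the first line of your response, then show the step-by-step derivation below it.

8,6,0

step 1: discover 8; path=8; order=8
step 2: discover 1; path=8>1; order=8,1
step 3: discover 6; path=8>6; order=8,1,6
step 4: discover 0; path=8>6>0; order=8,1,6,0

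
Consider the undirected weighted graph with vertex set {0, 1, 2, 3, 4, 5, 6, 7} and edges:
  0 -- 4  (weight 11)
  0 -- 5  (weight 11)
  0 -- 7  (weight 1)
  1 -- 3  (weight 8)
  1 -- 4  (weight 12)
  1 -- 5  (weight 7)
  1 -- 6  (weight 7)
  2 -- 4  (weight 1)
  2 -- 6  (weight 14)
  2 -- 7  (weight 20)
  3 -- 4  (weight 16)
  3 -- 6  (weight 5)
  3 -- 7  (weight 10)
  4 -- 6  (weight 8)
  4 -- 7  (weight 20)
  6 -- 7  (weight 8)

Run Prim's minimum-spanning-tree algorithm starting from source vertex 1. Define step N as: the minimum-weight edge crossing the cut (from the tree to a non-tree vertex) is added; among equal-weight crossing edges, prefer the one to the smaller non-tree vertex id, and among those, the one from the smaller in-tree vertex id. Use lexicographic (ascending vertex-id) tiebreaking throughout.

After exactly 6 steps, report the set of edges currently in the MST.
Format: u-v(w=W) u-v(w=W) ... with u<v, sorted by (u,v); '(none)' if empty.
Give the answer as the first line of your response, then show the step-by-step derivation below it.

1-5(w=7) 1-6(w=7) 2-4(w=1) 3-6(w=5) 4-6(w=8) 6-7(w=8)

step 1: add edge 1-5 (w=7); MST = {1-5(w=7)}
step 2: add edge 1-6 (w=7); MST = {1-5(w=7) 1-6(w=7)}
step 3: add edge 3-6 (w=5); MST = {1-5(w=7) 1-6(w=7) 3-6(w=5)}
step 4: add edge 4-6 (w=8); MST = {1-5(w=7) 1-6(w=7) 3-6(w=5) 4-6(w=8)}
step 5: add edge 2-4 (w=1); MST = {1-5(w=7) 1-6(w=7) 2-4(w=1) 3-6(w=5) 4-6(w=8)}
step 6: add edge 6-7 (w=8); MST = {1-5(w=7) 1-6(w=7) 2-4(w=1) 3-6(w=5) 4-6(w=8) 6-7(w=8)}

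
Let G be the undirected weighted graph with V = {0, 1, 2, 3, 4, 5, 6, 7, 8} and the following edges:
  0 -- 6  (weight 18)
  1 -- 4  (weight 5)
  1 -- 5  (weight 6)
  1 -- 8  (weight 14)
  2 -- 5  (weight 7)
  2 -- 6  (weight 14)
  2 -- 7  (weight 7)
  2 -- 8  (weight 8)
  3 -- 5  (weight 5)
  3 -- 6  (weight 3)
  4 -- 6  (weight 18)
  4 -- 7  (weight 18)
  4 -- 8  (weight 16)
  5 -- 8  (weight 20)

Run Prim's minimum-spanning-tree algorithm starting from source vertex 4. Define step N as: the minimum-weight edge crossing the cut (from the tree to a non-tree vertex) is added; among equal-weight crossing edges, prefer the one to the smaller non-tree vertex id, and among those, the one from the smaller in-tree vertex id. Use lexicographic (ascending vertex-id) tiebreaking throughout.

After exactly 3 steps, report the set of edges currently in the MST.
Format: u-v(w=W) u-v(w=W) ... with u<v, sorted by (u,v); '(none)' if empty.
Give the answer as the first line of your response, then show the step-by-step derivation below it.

1-4(w=5) 1-5(w=6) 3-5(w=5)

step 1: add edge 1-4 (w=5); MST = {1-4(w=5)}
step 2: add edge 1-5 (w=6); MST = {1-4(w=5) 1-5(w=6)}
step 3: add edge 3-5 (w=5); MST = {1-4(w=5) 1-5(w=6) 3-5(w=5)}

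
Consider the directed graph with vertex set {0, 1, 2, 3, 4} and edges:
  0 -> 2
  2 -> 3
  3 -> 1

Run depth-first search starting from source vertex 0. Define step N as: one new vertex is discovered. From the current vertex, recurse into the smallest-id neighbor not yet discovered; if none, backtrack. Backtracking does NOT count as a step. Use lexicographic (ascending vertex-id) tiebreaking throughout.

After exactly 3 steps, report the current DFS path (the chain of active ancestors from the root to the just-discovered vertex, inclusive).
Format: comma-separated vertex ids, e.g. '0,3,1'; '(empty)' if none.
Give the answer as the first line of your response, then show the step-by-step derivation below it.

0,2,3

step 1: discover 0; path=0; order=0
step 2: discover 2; path=0>2; order=0,2
step 3: discover 3; path=0>2>3; order=0,2,3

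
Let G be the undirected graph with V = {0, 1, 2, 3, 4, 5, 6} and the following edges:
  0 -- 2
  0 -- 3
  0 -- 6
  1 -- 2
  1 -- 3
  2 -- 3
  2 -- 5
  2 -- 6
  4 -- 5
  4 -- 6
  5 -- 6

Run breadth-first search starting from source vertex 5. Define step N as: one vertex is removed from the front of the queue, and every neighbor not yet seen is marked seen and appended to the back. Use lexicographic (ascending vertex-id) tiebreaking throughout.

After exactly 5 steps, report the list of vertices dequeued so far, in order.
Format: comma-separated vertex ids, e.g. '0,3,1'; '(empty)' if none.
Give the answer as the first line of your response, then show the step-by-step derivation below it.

5,2,4,6,0

step 1: dequeue 5; queue=[2,4,6]; order=5
step 2: dequeue 2; queue=[4,6,0,1,3]; order=5,2
step 3: dequeue 4; queue=[6,0,1,3]; order=5,2,4
step 4: dequeue 6; queue=[0,1,3]; order=5,2,4,6
step 5: dequeue 0; queue=[1,3]; order=5,2,4,6,0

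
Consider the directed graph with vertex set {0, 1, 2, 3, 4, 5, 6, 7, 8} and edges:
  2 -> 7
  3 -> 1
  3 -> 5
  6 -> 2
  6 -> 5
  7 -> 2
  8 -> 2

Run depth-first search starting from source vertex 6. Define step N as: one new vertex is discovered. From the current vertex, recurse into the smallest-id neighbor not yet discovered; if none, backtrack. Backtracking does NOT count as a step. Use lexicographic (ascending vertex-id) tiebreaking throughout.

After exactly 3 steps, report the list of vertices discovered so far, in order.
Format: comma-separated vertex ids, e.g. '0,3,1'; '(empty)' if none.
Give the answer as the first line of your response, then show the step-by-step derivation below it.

6,2,7

step 1: discover 6; path=6; order=6
step 2: discover 2; path=6>2; order=6,2
step 3: discover 7; path=6>2>7; order=6,2,7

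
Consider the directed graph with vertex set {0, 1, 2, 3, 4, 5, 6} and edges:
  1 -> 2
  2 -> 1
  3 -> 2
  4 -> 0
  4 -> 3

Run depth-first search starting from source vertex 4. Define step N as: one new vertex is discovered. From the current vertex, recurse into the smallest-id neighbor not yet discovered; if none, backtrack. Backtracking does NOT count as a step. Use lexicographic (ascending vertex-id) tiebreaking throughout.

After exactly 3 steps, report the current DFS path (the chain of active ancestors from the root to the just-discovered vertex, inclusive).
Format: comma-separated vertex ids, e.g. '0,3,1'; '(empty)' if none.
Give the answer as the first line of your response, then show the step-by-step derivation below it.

4,3

step 1: discover 4; path=4; order=4
step 2: discover 0; path=4>0; order=4,0
step 3: discover 3; path=4>3; order=4,0,3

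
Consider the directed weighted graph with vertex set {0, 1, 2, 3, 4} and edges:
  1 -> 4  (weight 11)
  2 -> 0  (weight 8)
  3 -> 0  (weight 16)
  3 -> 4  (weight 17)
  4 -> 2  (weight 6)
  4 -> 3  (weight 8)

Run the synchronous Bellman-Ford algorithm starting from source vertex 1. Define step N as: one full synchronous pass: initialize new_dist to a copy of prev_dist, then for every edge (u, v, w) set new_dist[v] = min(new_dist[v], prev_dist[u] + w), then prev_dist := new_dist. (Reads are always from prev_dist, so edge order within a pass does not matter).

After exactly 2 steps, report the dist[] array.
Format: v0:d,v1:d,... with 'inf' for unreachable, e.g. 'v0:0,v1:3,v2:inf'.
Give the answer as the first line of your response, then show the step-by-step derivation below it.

v0:inf,v1:0,v2:17,v3:19,v4:11

step 1: dist = v0:inf,v1:0,v2:inf,v3:inf,v4:11
step 2: dist = v0:inf,v1:0,v2:17,v3:19,v4:11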